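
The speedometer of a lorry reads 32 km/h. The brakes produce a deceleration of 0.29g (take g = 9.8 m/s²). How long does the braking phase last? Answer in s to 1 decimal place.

Braking time ≈ 3.1 s

32 km/h ÷ 3.6 = 8.8889 m/s.
a = 0.29 × 9.8 = 2.842 m/s².
Braking time = v/a = 8.8889 / 2.842 = 3.128 s.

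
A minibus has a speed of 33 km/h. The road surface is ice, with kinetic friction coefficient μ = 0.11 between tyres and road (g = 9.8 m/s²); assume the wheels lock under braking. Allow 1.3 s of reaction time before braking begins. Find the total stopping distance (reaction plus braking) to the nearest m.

Total stopping distance ≈ 51 m

33 km/h ÷ 3.6 = 9.1667 m/s.
a = μg = 0.11 × 9.8 = 1.078 m/s².
Reaction distance = v·t_r = 9.1667 × 1.3 = 11.917 m.
Braking distance = v²/(2a) = 9.1667² / (2 × 1.078) = 84.028 / 2.156 = 38.974 m.
Total = 11.917 + 38.974 = 50.891 m.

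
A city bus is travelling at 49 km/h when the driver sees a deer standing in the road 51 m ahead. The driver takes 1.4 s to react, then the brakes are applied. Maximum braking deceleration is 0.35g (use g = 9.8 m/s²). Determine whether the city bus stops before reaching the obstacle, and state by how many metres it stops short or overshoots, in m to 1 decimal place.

Yes — it stops 4.9 m short of the obstacle

49 km/h ÷ 3.6 = 13.6111 m/s.
a = 0.35 × 9.8 = 3.430 m/s².
Reaction distance = 13.6111 × 1.4 = 19.056 m.
Braking distance = v²/(2a) = 185.262 / 6.860 = 27.006 m.
Total stopping distance = 19.056 + 27.006 = 46.062 m, vs 51 m available — it stops with 51 − 46.062 = 4.938 m to spare.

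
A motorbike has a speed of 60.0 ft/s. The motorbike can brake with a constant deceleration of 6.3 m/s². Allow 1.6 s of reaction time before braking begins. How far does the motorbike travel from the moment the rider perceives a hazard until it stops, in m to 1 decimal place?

Total stopping distance ≈ 55.8 m

60 ft/s × 0.3048 = 18.2880 m/s.
Reaction distance = v·t_r = 18.2880 × 1.6 = 29.261 m.
Braking distance = v²/(2a) = 18.2880² / (2 × 6.300) = 334.451 / 12.600 = 26.544 m.
Total = 29.261 + 26.544 = 55.805 m.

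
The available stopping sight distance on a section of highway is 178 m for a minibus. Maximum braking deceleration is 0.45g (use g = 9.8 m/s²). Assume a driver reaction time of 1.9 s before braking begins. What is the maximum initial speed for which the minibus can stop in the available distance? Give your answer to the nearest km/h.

Maximum speed ≈ 116 km/h

a = 0.45 × 9.8 = 4.410 m/s².
Stopping distance: v·t_r + v²/(2a) = 178 with t_r = 1.9 s and a = 4.410 m/s².
So v² + 16.758 v − 1569.96 = 0.
Positive root: v = −a·t_r + √((a·t_r)² + 2a·d) = −8.379 + √(70.208 + 1569.96) = 32.1200 m/s.
32.1200 m/s × 3.6 = 115.632 km/h.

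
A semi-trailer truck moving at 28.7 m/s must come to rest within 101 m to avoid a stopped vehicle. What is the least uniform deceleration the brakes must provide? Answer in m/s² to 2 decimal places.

v² = 2a·d ⇒ a = v²/(2d) = 28.7000² / (2 × 101.000) = 823.690 / 202.000 = 4.0777 m/s².

Required deceleration ≈ 4.08 m/s²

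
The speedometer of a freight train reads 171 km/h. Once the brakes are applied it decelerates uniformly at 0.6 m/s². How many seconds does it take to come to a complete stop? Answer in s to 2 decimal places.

Braking time ≈ 79.17 s

171 km/h ÷ 3.6 = 47.5000 m/s.
Braking time = v/a = 47.5000 / 0.600 = 79.167 s.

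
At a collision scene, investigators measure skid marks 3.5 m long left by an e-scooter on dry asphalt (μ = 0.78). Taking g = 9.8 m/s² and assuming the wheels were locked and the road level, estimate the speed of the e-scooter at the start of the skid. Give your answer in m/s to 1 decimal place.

Initial speed ≈ 7.3 m/s

Deceleration a = μg = 0.78 × 9.8 = 7.644 m/s².
v = √(2a·d) = √(2 × 7.644 × 3.5) = √53.508 = 7.3149 m/s.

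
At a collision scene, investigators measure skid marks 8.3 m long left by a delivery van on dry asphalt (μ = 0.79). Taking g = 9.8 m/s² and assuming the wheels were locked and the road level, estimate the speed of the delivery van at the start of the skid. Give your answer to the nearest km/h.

Deceleration a = μg = 0.79 × 9.8 = 7.742 m/s².
v = √(2a·d) = √(2 × 7.742 × 8.3) = √128.517 = 11.3365 m/s.
= 11.3365 × 3.6 = 40.811 km/h.

Initial speed ≈ 41 km/h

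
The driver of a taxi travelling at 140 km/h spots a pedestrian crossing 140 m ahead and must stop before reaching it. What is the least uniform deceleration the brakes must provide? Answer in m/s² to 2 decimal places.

140 km/h ÷ 3.6 = 38.8889 m/s.
v² = 2a·d ⇒ a = v²/(2d) = 38.8889² / (2 × 140.000) = 1512.347 / 280.000 = 5.4012 m/s².

Required deceleration ≈ 5.40 m/s²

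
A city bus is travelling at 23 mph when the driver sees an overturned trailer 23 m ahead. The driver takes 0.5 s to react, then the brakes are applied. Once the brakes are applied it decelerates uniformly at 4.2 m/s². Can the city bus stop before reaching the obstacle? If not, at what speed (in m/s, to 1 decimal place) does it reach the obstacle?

Yes — it stops about 5.3 m short of the obstacle, so it never reaches it

23 mph × 0.44704 = 10.2819 m/s.
Reaction distance = 10.2819 × 0.5 = 5.141 m.
Braking distance = v²/(2a) = 105.717 / 8.400 = 12.585 m.
Total stopping distance = 5.141 + 12.585 = 17.726 m, vs 23 m available — it stops with 23 − 17.726 = 5.274 m to spare.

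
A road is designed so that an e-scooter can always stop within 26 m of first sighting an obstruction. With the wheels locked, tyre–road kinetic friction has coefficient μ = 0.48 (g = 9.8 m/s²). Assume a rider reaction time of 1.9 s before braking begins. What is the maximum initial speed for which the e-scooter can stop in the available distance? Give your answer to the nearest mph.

Maximum speed ≈ 20 mph

a = μg = 0.48 × 9.8 = 4.704 m/s².
Stopping distance: v·t_r + v²/(2a) = 26 with t_r = 1.9 s and a = 4.704 m/s².
So v² + 17.875 v − 244.61 = 0.
Positive root: v = −a·t_r + √((a·t_r)² + 2a·d) = −8.938 + √(79.888 + 244.61) = 9.0758 m/s.
9.0758 m/s ÷ 0.44704 = 20.302 mph.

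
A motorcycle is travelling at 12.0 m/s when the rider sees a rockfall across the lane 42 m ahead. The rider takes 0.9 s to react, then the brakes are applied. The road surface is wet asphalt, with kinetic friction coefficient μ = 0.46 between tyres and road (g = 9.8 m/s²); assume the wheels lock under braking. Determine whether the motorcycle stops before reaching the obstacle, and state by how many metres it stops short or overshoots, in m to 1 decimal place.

Yes — it stops 15.2 m short of the obstacle

a = μg = 0.46 × 9.8 = 4.508 m/s².
Reaction distance = 12.0000 × 0.9 = 10.800 m.
Braking distance = v²/(2a) = 144.000 / 9.016 = 15.972 m.
Total stopping distance = 10.800 + 15.972 = 26.772 m, vs 42 m available — it stops with 42 − 26.772 = 15.228 m to spare.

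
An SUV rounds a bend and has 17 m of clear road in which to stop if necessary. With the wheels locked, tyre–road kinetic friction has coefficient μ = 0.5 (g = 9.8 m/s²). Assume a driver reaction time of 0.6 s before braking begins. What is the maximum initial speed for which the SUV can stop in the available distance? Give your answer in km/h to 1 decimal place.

Maximum speed ≈ 37.1 km/h

a = μg = 0.5 × 9.8 = 4.900 m/s².
Stopping distance: v·t_r + v²/(2a) = 17 with t_r = 0.6 s and a = 4.900 m/s².
So v² + 5.880 v − 166.60 = 0.
Positive root: v = −a·t_r + √((a·t_r)² + 2a·d) = −2.940 + √(8.644 + 166.60) = 10.2980 m/s.
10.2980 m/s × 3.6 = 37.073 km/h.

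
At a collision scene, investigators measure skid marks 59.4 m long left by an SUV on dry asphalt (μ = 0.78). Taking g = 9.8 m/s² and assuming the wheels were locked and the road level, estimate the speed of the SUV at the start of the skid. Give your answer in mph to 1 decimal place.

Deceleration a = μg = 0.78 × 9.8 = 7.644 m/s².
v = √(2a·d) = √(2 × 7.644 × 59.4) = √908.107 = 30.1348 m/s.
= 30.1348 ÷ 0.44704 = 67.410 mph.

Initial speed ≈ 67.4 mph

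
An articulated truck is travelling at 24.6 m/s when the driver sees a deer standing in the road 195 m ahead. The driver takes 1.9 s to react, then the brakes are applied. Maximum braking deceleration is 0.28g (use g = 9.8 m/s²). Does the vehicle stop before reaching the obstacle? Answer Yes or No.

Yes

a = 0.28 × 9.8 = 2.744 m/s².
Reaction distance = 24.6000 × 1.9 = 46.740 m.
Braking distance = v²/(2a) = 605.160 / 5.488 = 110.270 m.
Total stopping distance = 46.740 + 110.270 = 157.010 m, vs 195 m available — it stops with 195 − 157.010 = 37.990 m to spare.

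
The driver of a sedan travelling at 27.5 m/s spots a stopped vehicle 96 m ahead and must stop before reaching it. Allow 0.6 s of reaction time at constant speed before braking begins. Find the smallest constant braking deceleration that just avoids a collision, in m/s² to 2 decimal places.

Required deceleration ≈ 4.76 m/s²

Distance covered during reaction = 27.5000 × 0.6 = 16.500 m.
Distance available for braking: 96 − 16.500 = 79.500 m.
v² = 2a·d ⇒ a = v²/(2d) = 27.5000² / (2 × 79.500) = 756.250 / 159.000 = 4.7563 m/s².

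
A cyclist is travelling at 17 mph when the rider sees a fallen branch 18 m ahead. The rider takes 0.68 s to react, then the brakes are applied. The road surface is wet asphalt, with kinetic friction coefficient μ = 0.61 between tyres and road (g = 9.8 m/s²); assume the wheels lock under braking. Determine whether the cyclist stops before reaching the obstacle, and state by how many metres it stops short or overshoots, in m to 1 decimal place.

17 mph × 0.44704 = 7.5997 m/s.
a = μg = 0.61 × 9.8 = 5.978 m/s².
Reaction distance = 7.5997 × 0.68 = 5.168 m.
Braking distance = v²/(2a) = 57.755 / 11.956 = 4.831 m.
Total stopping distance = 5.168 + 4.831 = 9.999 m, vs 18 m available — it stops with 18 − 9.999 = 8.001 m to spare.

Yes — it stops 8.0 m short of the obstacle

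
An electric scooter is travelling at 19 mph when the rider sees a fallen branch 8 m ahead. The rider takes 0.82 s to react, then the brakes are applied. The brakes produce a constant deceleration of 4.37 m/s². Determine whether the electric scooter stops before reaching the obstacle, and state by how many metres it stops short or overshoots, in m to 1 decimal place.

19 mph × 0.44704 = 8.4938 m/s.
Reaction distance = 8.4938 × 0.82 = 6.965 m.
Braking distance = v²/(2a) = 72.145 / 8.740 = 8.255 m.
Total stopping distance = 6.965 + 8.255 = 15.220 m, vs 8 m available — it cannot stop in time and overshoots by 15.220 − 8 = 7.220 m.

No — it overshoots by 7.2 m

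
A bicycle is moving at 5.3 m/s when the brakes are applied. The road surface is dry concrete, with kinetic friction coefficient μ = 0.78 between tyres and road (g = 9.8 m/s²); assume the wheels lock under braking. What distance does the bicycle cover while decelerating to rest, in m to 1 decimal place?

Braking distance ≈ 1.8 m

a = μg = 0.78 × 9.8 = 7.644 m/s².
Braking distance = v²/(2a) = 5.3000² / (2 × 7.644) = 28.090 / 15.288 = 1.837 m.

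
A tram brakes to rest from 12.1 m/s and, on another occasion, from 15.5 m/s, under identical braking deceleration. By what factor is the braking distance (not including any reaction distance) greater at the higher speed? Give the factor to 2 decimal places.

Factor ≈ 1.64

Braking distance d = v²/(2a), so with a fixed, d ∝ v².
Factor = (15.5/12.1)² = 1.2810² = 1.6410.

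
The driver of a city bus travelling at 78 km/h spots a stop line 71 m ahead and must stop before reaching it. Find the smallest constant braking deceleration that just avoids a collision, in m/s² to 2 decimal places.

Required deceleration ≈ 3.31 m/s²

78 km/h ÷ 3.6 = 21.6667 m/s.
v² = 2a·d ⇒ a = v²/(2d) = 21.6667² / (2 × 71.000) = 469.446 / 142.000 = 3.3060 m/s².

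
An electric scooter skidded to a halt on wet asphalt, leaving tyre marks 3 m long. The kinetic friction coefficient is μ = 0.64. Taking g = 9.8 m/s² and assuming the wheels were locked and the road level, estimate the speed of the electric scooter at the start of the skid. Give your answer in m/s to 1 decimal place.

Initial speed ≈ 6.1 m/s

Deceleration a = μg = 0.64 × 9.8 = 6.272 m/s².
v = √(2a·d) = √(2 × 6.272 × 3) = √37.632 = 6.1345 m/s.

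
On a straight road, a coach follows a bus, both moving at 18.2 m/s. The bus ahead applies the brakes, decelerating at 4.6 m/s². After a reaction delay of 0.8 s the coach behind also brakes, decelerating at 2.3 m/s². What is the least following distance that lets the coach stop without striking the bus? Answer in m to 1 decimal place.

Leader travels v²/(2a_L) = 331.240 / 9.200 = 36.004 m before stopping.
Follower covers v·t_r = 18.2000 × 0.8 = 14.560 m while reacting, then v²/(2a_F) = 331.240 / 4.600 = 72.009 m while braking, for a total of 14.560 + 72.009 = 86.569 m.
Since a_F ≤ a_L and the follower starts braking later, the follower is never slower than the leader, so the closest approach is when both have stopped.
Minimum gap = 86.569 − 36.004 = 50.565 m.

Minimum gap ≈ 50.6 m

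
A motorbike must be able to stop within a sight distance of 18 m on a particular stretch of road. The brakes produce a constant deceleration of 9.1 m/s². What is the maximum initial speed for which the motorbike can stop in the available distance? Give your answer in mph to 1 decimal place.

v²/(2a) = d ⇒ v = √(2 × 9.100 × 18) = √327.60 = 18.0997 m/s.
18.0997 m/s ÷ 0.44704 = 40.488 mph.

Maximum speed ≈ 40.5 mph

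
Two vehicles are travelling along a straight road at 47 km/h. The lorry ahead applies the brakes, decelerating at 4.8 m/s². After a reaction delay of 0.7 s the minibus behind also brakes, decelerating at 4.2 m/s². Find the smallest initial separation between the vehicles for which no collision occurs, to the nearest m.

Minimum gap ≈ 12 m

47 km/h ÷ 3.6 = 13.0556 m/s.
Leader travels v²/(2a_L) = 170.449 / 9.600 = 17.755 m before stopping.
Follower covers v·t_r = 13.0556 × 0.7 = 9.139 m while reacting, then v²/(2a_F) = 170.449 / 8.400 = 20.292 m while braking, for a total of 9.139 + 20.292 = 29.431 m.
Since a_F ≤ a_L and the follower starts braking later, the follower is never slower than the leader, so the closest approach is when both have stopped.
Minimum gap = 29.431 − 17.755 = 11.676 m.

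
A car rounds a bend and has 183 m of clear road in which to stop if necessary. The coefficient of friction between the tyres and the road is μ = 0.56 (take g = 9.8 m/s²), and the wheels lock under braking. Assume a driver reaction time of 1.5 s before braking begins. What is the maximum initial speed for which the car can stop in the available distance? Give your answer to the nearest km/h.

a = μg = 0.56 × 9.8 = 5.488 m/s².
Stopping distance: v·t_r + v²/(2a) = 183 with t_r = 1.5 s and a = 5.488 m/s².
So v² + 16.464 v − 2008.61 = 0.
Positive root: v = −a·t_r + √((a·t_r)² + 2a·d) = −8.232 + √(67.766 + 2008.61) = 37.3353 m/s.
37.3353 m/s × 3.6 = 134.407 km/h.

Maximum speed ≈ 134 km/h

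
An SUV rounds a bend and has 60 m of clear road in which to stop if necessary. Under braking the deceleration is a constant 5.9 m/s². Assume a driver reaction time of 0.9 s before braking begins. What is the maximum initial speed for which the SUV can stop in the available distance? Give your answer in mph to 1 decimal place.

Stopping distance: v·t_r + v²/(2a) = 60 with t_r = 0.9 s and a = 5.900 m/s².
So v² + 10.620 v − 708.00 = 0.
Positive root: v = −a·t_r + √((a·t_r)² + 2a·d) = −5.310 + √(28.196 + 708.00) = 21.8229 m/s.
21.8229 m/s ÷ 0.44704 = 48.816 mph.

Maximum speed ≈ 48.8 mph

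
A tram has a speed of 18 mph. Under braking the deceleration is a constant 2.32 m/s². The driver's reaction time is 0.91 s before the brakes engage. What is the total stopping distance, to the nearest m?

Total stopping distance ≈ 21 m

18 mph × 0.44704 = 8.0467 m/s.
Reaction distance = v·t_r = 8.0467 × 0.91 = 7.322 m.
Braking distance = v²/(2a) = 8.0467² / (2 × 2.320) = 64.749 / 4.640 = 13.955 m.
Total = 7.322 + 13.955 = 21.277 m.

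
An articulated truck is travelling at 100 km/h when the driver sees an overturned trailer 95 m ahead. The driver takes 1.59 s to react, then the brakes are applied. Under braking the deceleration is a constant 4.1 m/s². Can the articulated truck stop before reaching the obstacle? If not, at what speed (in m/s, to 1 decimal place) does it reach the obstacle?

100 km/h ÷ 3.6 = 27.7778 m/s.
Reaction distance = 27.7778 × 1.59 = 44.167 m.
Braking distance needed to stop: v²/(2a) = 771.606 / 8.200 = 94.098 m, so total needed = 44.167 + 94.098 = 138.265 m > 95 m — it cannot stop.
Distance remaining when braking begins: 95 − 44.167 = 50.833 m.
v² = v₀² − 2a·d = 771.606 − 2 × 4.100 × 50.833 = 354.775 m²/s².
v = √354.775 = 18.835 m/s.

No — it strikes the obstacle at 18.8 m/s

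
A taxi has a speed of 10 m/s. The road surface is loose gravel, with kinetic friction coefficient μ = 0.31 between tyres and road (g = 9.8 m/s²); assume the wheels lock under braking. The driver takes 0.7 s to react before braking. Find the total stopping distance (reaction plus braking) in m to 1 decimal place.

a = μg = 0.31 × 9.8 = 3.038 m/s².
Reaction distance = v·t_r = 10.0000 × 0.7 = 7.000 m.
Braking distance = v²/(2a) = 10.0000² / (2 × 3.038) = 100.000 / 6.076 = 16.458 m.
Total = 7.000 + 16.458 = 23.458 m.

Total stopping distance ≈ 23.5 m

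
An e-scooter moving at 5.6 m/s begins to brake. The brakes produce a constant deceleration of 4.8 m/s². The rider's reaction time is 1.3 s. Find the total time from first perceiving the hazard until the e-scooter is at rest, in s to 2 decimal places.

Braking time = v/a = 5.6000 / 4.800 = 1.167 s.
Total = 1.3 + 1.167 = 2.467 s.

Total time ≈ 2.47 s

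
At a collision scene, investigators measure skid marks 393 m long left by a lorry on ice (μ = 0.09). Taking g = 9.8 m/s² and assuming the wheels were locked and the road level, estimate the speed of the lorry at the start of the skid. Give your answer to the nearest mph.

Deceleration a = μg = 0.09 × 9.8 = 0.882 m/s².
v = √(2a·d) = √(2 × 0.882 × 393) = √693.252 = 26.3297 m/s.
= 26.3297 ÷ 0.44704 = 58.898 mph.

Initial speed ≈ 59 mph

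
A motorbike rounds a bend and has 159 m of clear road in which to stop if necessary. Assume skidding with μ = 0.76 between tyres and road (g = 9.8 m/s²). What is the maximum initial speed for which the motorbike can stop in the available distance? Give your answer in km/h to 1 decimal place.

Maximum speed ≈ 175.2 km/h

a = μg = 0.76 × 9.8 = 7.448 m/s².
v²/(2a) = d ⇒ v = √(2 × 7.448 × 159) = √2368.46 = 48.6668 m/s.
48.6668 m/s × 3.6 = 175.200 km/h.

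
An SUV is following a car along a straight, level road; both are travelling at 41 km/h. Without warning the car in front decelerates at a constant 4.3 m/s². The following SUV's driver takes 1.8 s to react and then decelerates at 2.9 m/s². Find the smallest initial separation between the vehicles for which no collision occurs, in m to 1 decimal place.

41 km/h ÷ 3.6 = 11.3889 m/s.
Leader travels v²/(2a_L) = 129.707 / 8.600 = 15.082 m before stopping.
Follower covers v·t_r = 11.3889 × 1.8 = 20.500 m while reacting, then v²/(2a_F) = 129.707 / 5.800 = 22.363 m while braking, for a total of 20.500 + 22.363 = 42.863 m.
Since a_F ≤ a_L and the follower starts braking later, the follower is never slower than the leader, so the closest approach is when both have stopped.
Minimum gap = 42.863 − 15.082 = 27.781 m.

Minimum gap ≈ 27.8 m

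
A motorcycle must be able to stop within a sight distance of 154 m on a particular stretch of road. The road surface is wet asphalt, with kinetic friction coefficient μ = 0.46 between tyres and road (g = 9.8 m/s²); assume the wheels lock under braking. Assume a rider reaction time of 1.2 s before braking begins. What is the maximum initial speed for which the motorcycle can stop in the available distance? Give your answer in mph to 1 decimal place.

a = μg = 0.46 × 9.8 = 4.508 m/s².
Stopping distance: v·t_r + v²/(2a) = 154 with t_r = 1.2 s and a = 4.508 m/s².
So v² + 10.819 v − 1388.46 = 0.
Positive root: v = −a·t_r + √((a·t_r)² + 2a·d) = −5.410 + √(29.268 + 1388.46) = 32.2427 m/s.
32.2427 m/s ÷ 0.44704 = 72.125 mph.

Maximum speed ≈ 72.1 mph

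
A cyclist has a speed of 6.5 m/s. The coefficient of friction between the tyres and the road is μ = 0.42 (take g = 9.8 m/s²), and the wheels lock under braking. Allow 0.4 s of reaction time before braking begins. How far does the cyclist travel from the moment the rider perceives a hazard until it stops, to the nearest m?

a = μg = 0.42 × 9.8 = 4.116 m/s².
Reaction distance = v·t_r = 6.5000 × 0.4 = 2.600 m.
Braking distance = v²/(2a) = 6.5000² / (2 × 4.116) = 42.250 / 8.232 = 5.132 m.
Total = 2.600 + 5.132 = 7.732 m.

Total stopping distance ≈ 8 m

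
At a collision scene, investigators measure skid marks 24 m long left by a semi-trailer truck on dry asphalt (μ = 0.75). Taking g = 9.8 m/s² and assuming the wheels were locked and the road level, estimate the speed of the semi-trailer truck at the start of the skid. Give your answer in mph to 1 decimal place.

Deceleration a = μg = 0.75 × 9.8 = 7.350 m/s².
v = √(2a·d) = √(2 × 7.350 × 24) = √352.800 = 18.7830 m/s.
= 18.7830 ÷ 0.44704 = 42.016 mph.

Initial speed ≈ 42.0 mph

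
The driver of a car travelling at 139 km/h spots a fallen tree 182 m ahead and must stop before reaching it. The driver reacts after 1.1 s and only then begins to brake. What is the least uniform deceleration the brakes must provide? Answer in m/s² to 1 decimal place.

Required deceleration ≈ 5.3 m/s²

139 km/h ÷ 3.6 = 38.6111 m/s.
Distance covered during reaction = 38.6111 × 1.1 = 42.472 m.
Distance available for braking: 182 − 42.472 = 139.528 m.
v² = 2a·d ⇒ a = v²/(2d) = 38.6111² / (2 × 139.528) = 1490.817 / 279.056 = 5.3424 m/s².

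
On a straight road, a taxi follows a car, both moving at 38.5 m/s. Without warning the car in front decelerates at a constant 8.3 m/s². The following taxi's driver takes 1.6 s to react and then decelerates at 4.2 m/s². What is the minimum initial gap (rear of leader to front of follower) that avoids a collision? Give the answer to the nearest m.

Leader travels v²/(2a_L) = 1482.250 / 16.600 = 89.292 m before stopping.
Follower covers v·t_r = 38.5000 × 1.6 = 61.600 m while reacting, then v²/(2a_F) = 1482.250 / 8.400 = 176.458 m while braking, for a total of 61.600 + 176.458 = 238.058 m.
Since a_F ≤ a_L and the follower starts braking later, the follower is never slower than the leader, so the closest approach is when both have stopped.
Minimum gap = 238.058 − 89.292 = 148.766 m.

Minimum gap ≈ 149 m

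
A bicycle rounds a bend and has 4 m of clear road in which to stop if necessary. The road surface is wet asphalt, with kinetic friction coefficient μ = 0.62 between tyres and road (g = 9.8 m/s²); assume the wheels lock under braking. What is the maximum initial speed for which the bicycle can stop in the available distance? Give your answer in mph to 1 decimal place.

Maximum speed ≈ 15.6 mph

a = μg = 0.62 × 9.8 = 6.076 m/s².
v²/(2a) = d ⇒ v = √(2 × 6.076 × 4) = √48.61 = 6.9721 m/s.
6.9721 m/s ÷ 0.44704 = 15.596 mph.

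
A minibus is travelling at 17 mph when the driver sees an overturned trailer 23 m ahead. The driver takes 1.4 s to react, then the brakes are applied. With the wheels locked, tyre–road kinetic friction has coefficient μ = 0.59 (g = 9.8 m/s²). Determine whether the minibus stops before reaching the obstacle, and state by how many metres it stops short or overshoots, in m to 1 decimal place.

Yes — it stops 7.4 m short of the obstacle

17 mph × 0.44704 = 7.5997 m/s.
a = μg = 0.59 × 9.8 = 5.782 m/s².
Reaction distance = 7.5997 × 1.4 = 10.640 m.
Braking distance = v²/(2a) = 57.755 / 11.564 = 4.994 m.
Total stopping distance = 10.640 + 4.994 = 15.634 m, vs 23 m available — it stops with 23 − 15.634 = 7.366 m to spare.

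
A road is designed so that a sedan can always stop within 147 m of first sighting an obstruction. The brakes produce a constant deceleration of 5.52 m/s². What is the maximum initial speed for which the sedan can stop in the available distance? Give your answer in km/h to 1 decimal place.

Maximum speed ≈ 145.0 km/h

v²/(2a) = d ⇒ v = √(2 × 5.520 × 147) = √1622.88 = 40.2850 m/s.
40.2850 m/s × 3.6 = 145.026 km/h.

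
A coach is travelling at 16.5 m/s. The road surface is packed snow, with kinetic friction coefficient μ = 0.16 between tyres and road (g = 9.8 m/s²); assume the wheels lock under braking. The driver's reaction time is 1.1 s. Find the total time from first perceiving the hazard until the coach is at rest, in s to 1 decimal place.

Total time ≈ 11.6 s

a = μg = 0.16 × 9.8 = 1.568 m/s².
Braking time = v/a = 16.5000 / 1.568 = 10.523 s.
Total = 1.1 + 10.523 = 11.623 s.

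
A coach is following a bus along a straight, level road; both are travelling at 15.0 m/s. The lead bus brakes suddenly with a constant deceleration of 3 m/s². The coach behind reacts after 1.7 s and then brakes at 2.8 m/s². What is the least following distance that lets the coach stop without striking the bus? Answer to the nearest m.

Minimum gap ≈ 28 m

Leader travels v²/(2a_L) = 225.000 / 6.000 = 37.500 m before stopping.
Follower covers v·t_r = 15.0000 × 1.7 = 25.500 m while reacting, then v²/(2a_F) = 225.000 / 5.600 = 40.179 m while braking, for a total of 25.500 + 40.179 = 65.679 m.
Since a_F ≤ a_L and the follower starts braking later, the follower is never slower than the leader, so the closest approach is when both have stopped.
Minimum gap = 65.679 − 37.500 = 28.179 m.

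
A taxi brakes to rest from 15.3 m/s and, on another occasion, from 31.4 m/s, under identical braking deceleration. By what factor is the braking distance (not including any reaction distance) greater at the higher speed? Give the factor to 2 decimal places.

Factor ≈ 4.21

Braking distance d = v²/(2a), so with a fixed, d ∝ v².
Factor = (31.4/15.3)² = 2.0523² = 4.2119.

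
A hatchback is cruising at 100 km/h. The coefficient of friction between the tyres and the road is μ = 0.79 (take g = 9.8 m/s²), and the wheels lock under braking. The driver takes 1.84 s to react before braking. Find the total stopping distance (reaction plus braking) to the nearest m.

Total stopping distance ≈ 101 m

100 km/h ÷ 3.6 = 27.7778 m/s.
a = μg = 0.79 × 9.8 = 7.742 m/s².
Reaction distance = v·t_r = 27.7778 × 1.84 = 51.111 m.
Braking distance = v²/(2a) = 27.7778² / (2 × 7.742) = 771.606 / 15.484 = 49.832 m.
Total = 51.111 + 49.832 = 100.943 m.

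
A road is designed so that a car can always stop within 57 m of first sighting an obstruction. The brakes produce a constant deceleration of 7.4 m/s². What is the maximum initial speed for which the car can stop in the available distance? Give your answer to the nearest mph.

v²/(2a) = d ⇒ v = √(2 × 7.400 × 57) = √843.60 = 29.0448 m/s.
29.0448 m/s ÷ 0.44704 = 64.971 mph.

Maximum speed ≈ 65 mph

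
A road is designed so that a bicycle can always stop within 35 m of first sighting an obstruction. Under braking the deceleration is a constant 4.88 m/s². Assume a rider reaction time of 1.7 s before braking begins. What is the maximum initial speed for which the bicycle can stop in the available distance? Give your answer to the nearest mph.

Stopping distance: v·t_r + v²/(2a) = 35 with t_r = 1.7 s and a = 4.880 m/s².
So v² + 16.592 v − 341.60 = 0.
Positive root: v = −a·t_r + √((a·t_r)² + 2a·d) = −8.296 + √(68.824 + 341.60) = 11.9629 m/s.
11.9629 m/s ÷ 0.44704 = 26.760 mph.

Maximum speed ≈ 27 mph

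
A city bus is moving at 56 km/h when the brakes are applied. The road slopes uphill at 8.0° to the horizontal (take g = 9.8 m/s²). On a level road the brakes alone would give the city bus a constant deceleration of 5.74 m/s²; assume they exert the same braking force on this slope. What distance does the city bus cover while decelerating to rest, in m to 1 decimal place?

Braking distance ≈ 17.0 m

56 km/h ÷ 3.6 = 15.5556 m/s.
Gravity along the uphill slope adds to the braking deceleration: a_eff = 5.740 + 9.8·sin 8.0° = 5.740 + 1.364 = 7.104 m/s².
Braking distance = v²/(2a) = 15.5556² / (2 × 7.104) = 241.977 / 14.208 = 17.031 m.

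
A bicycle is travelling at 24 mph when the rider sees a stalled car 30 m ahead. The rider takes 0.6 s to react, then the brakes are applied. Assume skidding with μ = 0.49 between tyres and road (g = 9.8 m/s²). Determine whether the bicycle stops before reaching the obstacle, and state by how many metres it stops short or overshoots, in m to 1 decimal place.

Yes — it stops 11.6 m short of the obstacle

24 mph × 0.44704 = 10.7290 m/s.
a = μg = 0.49 × 9.8 = 4.802 m/s².
Reaction distance = 10.7290 × 0.6 = 6.437 m.
Braking distance = v²/(2a) = 115.111 / 9.604 = 11.986 m.
Total stopping distance = 6.437 + 11.986 = 18.423 m, vs 30 m available — it stops with 30 − 18.423 = 11.577 m to spare.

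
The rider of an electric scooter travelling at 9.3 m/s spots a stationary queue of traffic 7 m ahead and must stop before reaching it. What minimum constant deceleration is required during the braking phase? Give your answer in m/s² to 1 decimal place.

v² = 2a·d ⇒ a = v²/(2d) = 9.3000² / (2 × 7.000) = 86.490 / 14.000 = 6.1779 m/s².

Required deceleration ≈ 6.2 m/s²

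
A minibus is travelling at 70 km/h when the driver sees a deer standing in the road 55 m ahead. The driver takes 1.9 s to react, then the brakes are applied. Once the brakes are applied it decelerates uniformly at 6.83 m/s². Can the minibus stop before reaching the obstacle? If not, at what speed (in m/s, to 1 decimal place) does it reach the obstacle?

No — it strikes the obstacle at 11.5 m/s

70 km/h ÷ 3.6 = 19.4444 m/s.
Reaction distance = 19.4444 × 1.9 = 36.944 m.
Braking distance needed to stop: v²/(2a) = 378.085 / 13.660 = 27.678 m, so total needed = 36.944 + 27.678 = 64.622 m > 55 m — it cannot stop.
Distance remaining when braking begins: 55 − 36.944 = 18.056 m.
v² = v₀² − 2a·d = 378.085 − 2 × 6.830 × 18.056 = 131.440 m²/s².
v = √131.440 = 11.465 m/s.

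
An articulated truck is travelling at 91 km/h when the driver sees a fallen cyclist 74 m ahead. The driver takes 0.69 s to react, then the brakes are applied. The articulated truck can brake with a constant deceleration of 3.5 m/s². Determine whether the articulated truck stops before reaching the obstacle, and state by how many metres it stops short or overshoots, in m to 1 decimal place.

No — it overshoots by 34.7 m

91 km/h ÷ 3.6 = 25.2778 m/s.
Reaction distance = 25.2778 × 0.69 = 17.442 m.
Braking distance = v²/(2a) = 638.967 / 7.000 = 91.281 m.
Total stopping distance = 17.442 + 91.281 = 108.723 m, vs 74 m available — it cannot stop in time and overshoots by 108.723 − 74 = 34.723 m.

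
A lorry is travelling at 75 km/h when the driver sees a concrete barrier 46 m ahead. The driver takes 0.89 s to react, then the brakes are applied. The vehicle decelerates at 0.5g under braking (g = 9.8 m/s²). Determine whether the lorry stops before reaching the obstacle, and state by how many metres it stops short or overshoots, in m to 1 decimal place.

No — it overshoots by 16.8 m

75 km/h ÷ 3.6 = 20.8333 m/s.
a = 0.5 × 9.8 = 4.900 m/s².
Reaction distance = 20.8333 × 0.89 = 18.542 m.
Braking distance = v²/(2a) = 434.026 / 9.800 = 44.288 m.
Total stopping distance = 18.542 + 44.288 = 62.830 m, vs 46 m available — it cannot stop in time and overshoots by 62.830 − 46 = 16.830 m.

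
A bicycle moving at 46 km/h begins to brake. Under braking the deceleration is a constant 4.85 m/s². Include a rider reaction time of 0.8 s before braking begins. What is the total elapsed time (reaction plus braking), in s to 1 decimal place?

Total time ≈ 3.4 s

46 km/h ÷ 3.6 = 12.7778 m/s.
Braking time = v/a = 12.7778 / 4.850 = 2.635 s.
Total = 0.8 + 2.635 = 3.435 s.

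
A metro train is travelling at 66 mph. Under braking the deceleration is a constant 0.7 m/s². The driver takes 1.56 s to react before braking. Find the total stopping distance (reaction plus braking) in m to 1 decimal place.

66 mph × 0.44704 = 29.5046 m/s.
Reaction distance = v·t_r = 29.5046 × 1.56 = 46.027 m.
Braking distance = v²/(2a) = 29.5046² / (2 × 0.700) = 870.521 / 1.400 = 621.801 m.
Total = 46.027 + 621.801 = 667.828 m.

Total stopping distance ≈ 667.8 m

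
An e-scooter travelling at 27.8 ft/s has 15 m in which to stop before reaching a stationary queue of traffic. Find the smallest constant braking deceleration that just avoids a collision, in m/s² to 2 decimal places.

27.8 ft/s × 0.3048 = 8.4734 m/s.
v² = 2a·d ⇒ a = v²/(2d) = 8.4734² / (2 × 15.000) = 71.799 / 30.000 = 2.3933 m/s².

Required deceleration ≈ 2.39 m/s²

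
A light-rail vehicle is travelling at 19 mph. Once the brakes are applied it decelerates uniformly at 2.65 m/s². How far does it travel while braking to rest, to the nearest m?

Braking distance ≈ 14 m

19 mph × 0.44704 = 8.4938 m/s.
Braking distance = v²/(2a) = 8.4938² / (2 × 2.650) = 72.145 / 5.300 = 13.612 m.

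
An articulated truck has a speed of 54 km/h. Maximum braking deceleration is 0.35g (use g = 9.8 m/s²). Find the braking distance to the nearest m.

54 km/h ÷ 3.6 = 15.0000 m/s.
a = 0.35 × 9.8 = 3.430 m/s².
Braking distance = v²/(2a) = 15.0000² / (2 × 3.430) = 225.000 / 6.860 = 32.799 m.

Braking distance ≈ 33 m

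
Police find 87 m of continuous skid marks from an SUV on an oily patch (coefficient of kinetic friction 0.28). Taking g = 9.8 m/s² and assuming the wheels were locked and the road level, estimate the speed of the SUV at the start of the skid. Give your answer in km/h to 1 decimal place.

Initial speed ≈ 78.7 km/h

Deceleration a = μg = 0.28 × 9.8 = 2.744 m/s².
v = √(2a·d) = √(2 × 2.744 × 87) = √477.456 = 21.8508 m/s.
= 21.8508 × 3.6 = 78.663 km/h.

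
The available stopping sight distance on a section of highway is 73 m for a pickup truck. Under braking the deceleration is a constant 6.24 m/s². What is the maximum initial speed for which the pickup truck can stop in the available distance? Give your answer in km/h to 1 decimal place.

Maximum speed ≈ 108.7 km/h

v²/(2a) = d ⇒ v = √(2 × 6.240 × 73) = √911.04 = 30.1834 m/s.
30.1834 m/s × 3.6 = 108.660 km/h.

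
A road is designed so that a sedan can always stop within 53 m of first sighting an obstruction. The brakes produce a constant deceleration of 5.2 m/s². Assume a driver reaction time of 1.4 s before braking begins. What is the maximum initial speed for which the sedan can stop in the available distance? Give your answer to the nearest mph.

Maximum speed ≈ 39 mph

Stopping distance: v·t_r + v²/(2a) = 53 with t_r = 1.4 s and a = 5.200 m/s².
So v² + 14.560 v − 551.20 = 0.
Positive root: v = −a·t_r + √((a·t_r)² + 2a·d) = −7.280 + √(52.998 + 551.20) = 17.3004 m/s.
17.3004 m/s ÷ 0.44704 = 38.700 mph.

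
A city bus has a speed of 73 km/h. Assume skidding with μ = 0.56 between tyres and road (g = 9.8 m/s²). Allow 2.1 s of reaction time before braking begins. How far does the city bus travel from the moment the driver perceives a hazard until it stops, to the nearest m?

73 km/h ÷ 3.6 = 20.2778 m/s.
a = μg = 0.56 × 9.8 = 5.488 m/s².
Reaction distance = v·t_r = 20.2778 × 2.1 = 42.583 m.
Braking distance = v²/(2a) = 20.2778² / (2 × 5.488) = 411.189 / 10.976 = 37.463 m.
Total = 42.583 + 37.463 = 80.046 m.

Total stopping distance ≈ 80 m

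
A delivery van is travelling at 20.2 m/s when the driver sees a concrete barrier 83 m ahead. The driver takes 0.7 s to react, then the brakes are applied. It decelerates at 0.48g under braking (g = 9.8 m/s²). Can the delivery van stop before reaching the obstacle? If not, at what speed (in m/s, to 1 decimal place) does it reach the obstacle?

Yes — it stops about 25.5 m short of the obstacle, so it never reaches it

a = 0.48 × 9.8 = 4.704 m/s².
Reaction distance = 20.2000 × 0.7 = 14.140 m.
Braking distance = v²/(2a) = 408.040 / 9.408 = 43.372 m.
Total stopping distance = 14.140 + 43.372 = 57.512 m, vs 83 m available — it stops with 83 − 57.512 = 25.488 m to spare.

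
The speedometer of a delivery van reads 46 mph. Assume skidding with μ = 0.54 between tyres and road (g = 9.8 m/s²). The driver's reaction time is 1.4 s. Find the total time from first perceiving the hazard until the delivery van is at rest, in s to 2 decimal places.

46 mph × 0.44704 = 20.5638 m/s.
a = μg = 0.54 × 9.8 = 5.292 m/s².
Braking time = v/a = 20.5638 / 5.292 = 3.886 s.
Total = 1.4 + 3.886 = 5.286 s.

Total time ≈ 5.29 s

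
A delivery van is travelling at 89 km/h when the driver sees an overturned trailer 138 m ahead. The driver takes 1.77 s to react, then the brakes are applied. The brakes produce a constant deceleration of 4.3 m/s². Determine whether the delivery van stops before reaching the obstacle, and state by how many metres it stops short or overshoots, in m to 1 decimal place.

89 km/h ÷ 3.6 = 24.7222 m/s.
Reaction distance = 24.7222 × 1.77 = 43.758 m.
Braking distance = v²/(2a) = 611.187 / 8.600 = 71.068 m.
Total stopping distance = 43.758 + 71.068 = 114.826 m, vs 138 m available — it stops with 138 − 114.826 = 23.174 m to spare.

Yes — it stops 23.2 m short of the obstacle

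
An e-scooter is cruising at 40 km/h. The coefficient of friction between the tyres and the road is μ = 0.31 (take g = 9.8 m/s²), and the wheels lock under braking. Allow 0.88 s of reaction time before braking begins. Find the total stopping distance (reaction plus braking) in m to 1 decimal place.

Total stopping distance ≈ 30.1 m

40 km/h ÷ 3.6 = 11.1111 m/s.
a = μg = 0.31 × 9.8 = 3.038 m/s².
Reaction distance = v·t_r = 11.1111 × 0.88 = 9.778 m.
Braking distance = v²/(2a) = 11.1111² / (2 × 3.038) = 123.457 / 6.076 = 20.319 m.
Total = 9.778 + 20.319 = 30.097 m.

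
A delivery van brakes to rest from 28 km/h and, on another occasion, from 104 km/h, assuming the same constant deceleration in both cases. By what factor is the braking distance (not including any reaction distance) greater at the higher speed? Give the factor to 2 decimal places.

Braking distance d = v²/(2a), so with a fixed, d ∝ v².
Factor = (104/28)² = 3.7143² = 13.7960.

Factor ≈ 13.80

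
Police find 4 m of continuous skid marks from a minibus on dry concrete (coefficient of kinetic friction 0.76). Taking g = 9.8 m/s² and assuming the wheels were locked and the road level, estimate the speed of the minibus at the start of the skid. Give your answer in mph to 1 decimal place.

Initial speed ≈ 17.3 mph

Deceleration a = μg = 0.76 × 9.8 = 7.448 m/s².
v = √(2a·d) = √(2 × 7.448 × 4) = √59.584 = 7.7191 m/s.
= 7.7191 ÷ 0.44704 = 17.267 mph.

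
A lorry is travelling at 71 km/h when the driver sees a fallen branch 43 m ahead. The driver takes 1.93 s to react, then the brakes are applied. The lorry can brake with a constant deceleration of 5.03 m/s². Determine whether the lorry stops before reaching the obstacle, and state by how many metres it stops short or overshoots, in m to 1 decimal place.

71 km/h ÷ 3.6 = 19.7222 m/s.
Reaction distance = 19.7222 × 1.93 = 38.064 m.
Braking distance = v²/(2a) = 388.965 / 10.060 = 38.665 m.
Total stopping distance = 38.064 + 38.665 = 76.729 m, vs 43 m available — it cannot stop in time and overshoots by 76.729 − 43 = 33.729 m.

No — it overshoots by 33.7 m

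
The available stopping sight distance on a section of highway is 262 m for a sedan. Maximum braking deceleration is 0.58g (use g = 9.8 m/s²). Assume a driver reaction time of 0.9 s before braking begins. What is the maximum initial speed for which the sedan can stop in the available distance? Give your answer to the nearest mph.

Maximum speed ≈ 111 mph

a = 0.58 × 9.8 = 5.684 m/s².
Stopping distance: v·t_r + v²/(2a) = 262 with t_r = 0.9 s and a = 5.684 m/s².
So v² + 10.231 v − 2978.42 = 0.
Positive root: v = −a·t_r + √((a·t_r)² + 2a·d) = −5.116 + √(26.173 + 2978.42) = 49.6982 m/s.
49.6982 m/s ÷ 0.44704 = 111.172 mph.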